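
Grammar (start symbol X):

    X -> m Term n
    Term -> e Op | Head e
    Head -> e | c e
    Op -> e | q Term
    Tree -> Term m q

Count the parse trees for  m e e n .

Parse trees for m e e n:
  [X m [Term e [Op e]] n]
  [X m [Term [Head e] e] n]

2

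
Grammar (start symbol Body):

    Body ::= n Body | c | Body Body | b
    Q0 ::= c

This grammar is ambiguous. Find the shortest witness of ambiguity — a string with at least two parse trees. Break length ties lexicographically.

b b b

length 1: no string has ≥2 trees
length 2: no string has ≥2 trees
length 3: b b b has 2 parse trees

Two derivations of b b b:
  Body ⇒ Body Body ⇒ Body Body Body ⇒ b Body Body ⇒ b b Body ⇒ b b b
  Body ⇒ Body Body ⇒ b Body ⇒ b Body Body ⇒ b b Body ⇒ b b b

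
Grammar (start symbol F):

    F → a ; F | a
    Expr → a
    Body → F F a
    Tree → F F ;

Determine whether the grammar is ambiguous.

Unambiguous

(Expr, Body, Tree are unreachable from F, so their rules don't affect L(F).) Right-recursive list with a separator: after each atom, whether the separator follows determines the rule. One parse per string.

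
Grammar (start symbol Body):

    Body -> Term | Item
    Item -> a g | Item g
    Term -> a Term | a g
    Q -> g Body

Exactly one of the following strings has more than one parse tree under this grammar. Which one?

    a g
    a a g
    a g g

a g: 2 trees
a a g: 1 tree
a g g: 1 tree

a g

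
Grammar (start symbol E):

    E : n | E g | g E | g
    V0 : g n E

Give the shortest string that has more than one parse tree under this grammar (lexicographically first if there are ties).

g g

length 1: no string has ≥2 trees
length 2: g g has 2 parse trees

Two derivations of g g:
  E ⇒ E g ⇒ g g
  E ⇒ g E ⇒ g g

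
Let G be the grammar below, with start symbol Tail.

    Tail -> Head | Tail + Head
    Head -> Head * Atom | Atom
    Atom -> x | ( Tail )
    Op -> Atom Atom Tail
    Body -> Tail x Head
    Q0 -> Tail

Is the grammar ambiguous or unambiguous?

(Op, Body, Q0 are unreachable from Tail, so their rules don't affect L(Tail).) The grammar is stratified — Tail handles '+' (left-recursive), Head handles '*', Atom atoms. Each operator has a fixed associativity and precedence level, so every string has one parse.

Unambiguous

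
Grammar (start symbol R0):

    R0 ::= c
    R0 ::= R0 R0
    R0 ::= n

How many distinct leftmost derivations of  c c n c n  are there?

Parse trees for c c n c n (showing first 6 of 14):
  [R0 [R0 c] [R0 [R0 c] [R0 [R0 n] [R0 [R0 c] [R0 n]]]]]
  [R0 [R0 c] [R0 [R0 c] [R0 [R0 [R0 n] [R0 c]] [R0 n]]]]
  [R0 [R0 c] [R0 [R0 [R0 c] [R0 n]] [R0 [R0 c] [R0 n]]]]
  [R0 [R0 c] [R0 [R0 [R0 c] [R0 [R0 n] [R0 c]]] [R0 n]]]
  [R0 [R0 c] [R0 [R0 [R0 [R0 c] [R0 n]] [R0 c]] [R0 n]]]
  [R0 [R0 [R0 c] [R0 c]] [R0 [R0 n] [R0 [R0 c] [R0 n]]]]

14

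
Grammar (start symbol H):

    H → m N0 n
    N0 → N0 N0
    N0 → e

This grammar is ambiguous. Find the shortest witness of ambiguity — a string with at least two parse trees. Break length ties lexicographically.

m e e e n

length 3: no string has ≥2 trees
length 4: no string has ≥2 trees
length 5: m e e e n has 2 parse trees

Two derivations of m e e e n:
  H ⇒ m N0 n ⇒ m N0 N0 n ⇒ m N0 N0 N0 n ⇒ m e N0 N0 n ⇒ m e e N0 n ⇒ m e e e n
  H ⇒ m N0 n ⇒ m N0 N0 n ⇒ m e N0 n ⇒ m e N0 N0 n ⇒ m e e N0 n ⇒ m e e e n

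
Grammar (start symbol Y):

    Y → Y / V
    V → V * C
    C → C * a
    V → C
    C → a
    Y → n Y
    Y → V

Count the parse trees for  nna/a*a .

Parse trees for nna/a*a:
  [Y [Y n [Y n [Y [V [C a]]]]] / [V [V [C a]] * [C a]]]
  [Y [Y n [Y n [Y [V [C a]]]]] / [V [C [C a] * a]]]
  [Y n [Y [Y n [Y [V [C a]]]] / [V [V [C a]] * [C a]]]]
  [Y n [Y [Y n [Y [V [C a]]]] / [V [C [C a] * a]]]]
  [Y n [Y n [Y [Y [V [C a]]] / [V [V [C a]] * [C a]]]]]
  [Y n [Y n [Y [Y [V [C a]]] / [V [C [C a] * a]]]]]

6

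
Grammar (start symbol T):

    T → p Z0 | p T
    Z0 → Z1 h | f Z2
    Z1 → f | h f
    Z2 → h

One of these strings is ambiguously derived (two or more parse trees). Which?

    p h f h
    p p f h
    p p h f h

p p f h

p h f h: 1 tree
p p f h: 2 trees
p p h f h: 1 tree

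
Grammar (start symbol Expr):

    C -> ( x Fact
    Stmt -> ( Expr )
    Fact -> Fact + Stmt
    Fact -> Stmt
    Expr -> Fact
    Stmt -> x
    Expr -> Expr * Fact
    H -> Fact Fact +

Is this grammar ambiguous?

Only Expr, Fact, Stmt are reachable from Expr; ignoring the rest: The grammar is stratified — Expr handles '*' (left-recursive), Fact handles '+', Stmt atoms. Each operator has a fixed associativity and precedence level, so every string has one parse.

Unambiguous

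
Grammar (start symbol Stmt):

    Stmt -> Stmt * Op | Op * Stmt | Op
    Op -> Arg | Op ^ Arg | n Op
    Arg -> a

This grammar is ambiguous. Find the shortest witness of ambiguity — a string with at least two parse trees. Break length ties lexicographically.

length 1: no string has ≥2 trees
length 2: no string has ≥2 trees
length 3: a * a has 2 parse trees

Two derivations of a * a:
  Stmt ⇒ Stmt * Op ⇒ Op * Op ⇒ Arg * Op ⇒ a * Op ⇒ a * Arg ⇒ a * a
  Stmt ⇒ Op * Stmt ⇒ Arg * Stmt ⇒ a * Stmt ⇒ a * Op ⇒ a * Arg ⇒ a * a

a * a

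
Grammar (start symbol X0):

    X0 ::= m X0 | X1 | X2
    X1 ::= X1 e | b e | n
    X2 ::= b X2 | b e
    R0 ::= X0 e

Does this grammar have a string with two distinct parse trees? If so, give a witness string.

Witness: b e

Derivation 1: X0 ⇒ X1 ⇒ b e
Derivation 2: X0 ⇒ X2 ⇒ b e

Two distinct leftmost derivations for the same string.

Ambiguous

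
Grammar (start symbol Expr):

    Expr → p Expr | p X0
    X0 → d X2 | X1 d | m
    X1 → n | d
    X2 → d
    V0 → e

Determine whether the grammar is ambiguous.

Witness: p d d

Derivation 1: Expr ⇒ p X0 ⇒ p d X2 ⇒ p d d
Derivation 2: Expr ⇒ p X0 ⇒ p X1 d ⇒ p d d

Two distinct leftmost derivations for the same string.

Ambiguous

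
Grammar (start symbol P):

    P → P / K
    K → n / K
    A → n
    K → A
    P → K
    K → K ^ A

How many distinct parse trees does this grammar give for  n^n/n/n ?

2

Parse trees for n^n/n/n:
  [P [P [K [K [A n]] ^ [A n]]] / [K n / [K [A n]]]]
  [P [P [P [K [K [A n]] ^ [A n]]] / [K [A n]]] / [K [A n]]]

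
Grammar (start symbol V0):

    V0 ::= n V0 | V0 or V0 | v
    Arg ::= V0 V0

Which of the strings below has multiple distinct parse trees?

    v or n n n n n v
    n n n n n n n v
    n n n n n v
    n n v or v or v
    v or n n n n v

v or n n n n n v: 1 tree
n n n n n n n v: 1 tree
n n n n n v: 1 tree
n n v or v or v: 9 trees
v or n n n n v: 1 tree

n n v or v or v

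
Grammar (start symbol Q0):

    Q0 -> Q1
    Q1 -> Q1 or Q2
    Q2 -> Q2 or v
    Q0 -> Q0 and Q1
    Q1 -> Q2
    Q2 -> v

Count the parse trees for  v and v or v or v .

Parse trees for v and v or v or v:
  [Q0 [Q0 [Q1 [Q2 v]]] and [Q1 [Q1 [Q2 v]] or [Q2 [Q2 v] or v]]]
  [Q0 [Q0 [Q1 [Q2 v]]] and [Q1 [Q1 [Q1 [Q2 v]] or [Q2 v]] or [Q2 v]]]
  [Q0 [Q0 [Q1 [Q2 v]]] and [Q1 [Q1 [Q2 [Q2 v] or v]] or [Q2 v]]]
  [Q0 [Q0 [Q1 [Q2 v]]] and [Q1 [Q2 [Q2 [Q2 v] or v] or v]]]

4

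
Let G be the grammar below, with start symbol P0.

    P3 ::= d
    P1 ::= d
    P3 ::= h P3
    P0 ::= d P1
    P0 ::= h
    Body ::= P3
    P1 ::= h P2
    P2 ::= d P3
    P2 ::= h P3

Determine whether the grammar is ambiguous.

Only P0, P1, P2, P3 are reachable from P0; ignoring the rest: The reachable rules are right-linear with at most one rule per (nonterminal, next-terminal) pair. Each input token forces the next rule, so parsing is deterministic.

Unambiguous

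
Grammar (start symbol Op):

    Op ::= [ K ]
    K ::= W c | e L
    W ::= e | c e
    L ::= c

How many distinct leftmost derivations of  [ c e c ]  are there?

Parse trees for [ c e c ]:
  [Op [ [K [W c e] c] ]]

1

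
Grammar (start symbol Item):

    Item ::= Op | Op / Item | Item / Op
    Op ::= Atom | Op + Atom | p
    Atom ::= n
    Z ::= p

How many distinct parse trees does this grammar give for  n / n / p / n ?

Parse trees for n / n / p / n:
  [Item [Op [Atom n]] / [Item [Op [Atom n]] / [Item [Op p] / [Item [Op [Atom n]]]]]]
  [Item [Op [Atom n]] / [Item [Op [Atom n]] / [Item [Item [Op p]] / [Op [Atom n]]]]]
  [Item [Op [Atom n]] / [Item [Item [Op [Atom n]] / [Item [Op p]]] / [Op [Atom n]]]]
  [Item [Op [Atom n]] / [Item [Item [Item [Op [Atom n]]] / [Op p]] / [Op [Atom n]]]]
  [Item [Item [Op [Atom n]] / [Item [Op [Atom n]] / [Item [Op p]]]] / [Op [Atom n]]]
  [Item [Item [Op [Atom n]] / [Item [Item [Op [Atom n]]] / [Op p]]] / [Op [Atom n]]]
  [Item [Item [Item [Op [Atom n]] / [Item [Op [Atom n]]]] / [Op p]] / [Op [Atom n]]]
  [Item [Item [Item [Item [Op [Atom n]]] / [Op [Atom n]]] / [Op p]] / [Op [Atom n]]]

8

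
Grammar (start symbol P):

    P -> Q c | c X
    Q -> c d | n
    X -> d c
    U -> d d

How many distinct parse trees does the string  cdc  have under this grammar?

Parse trees for cdc:
  [P [Q c d] c]
  [P c [X d c]]

2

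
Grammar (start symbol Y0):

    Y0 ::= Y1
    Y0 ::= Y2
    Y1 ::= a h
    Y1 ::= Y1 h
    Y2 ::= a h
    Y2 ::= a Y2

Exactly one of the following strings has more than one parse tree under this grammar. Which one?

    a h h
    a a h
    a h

a h

a h h: 1 tree
a a h: 1 tree
a h: 2 trees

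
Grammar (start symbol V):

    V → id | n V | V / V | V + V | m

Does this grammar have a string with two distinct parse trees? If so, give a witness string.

Ambiguous

Witness: n id + id

Derivation 1: V ⇒ n V ⇒ n V + V ⇒ n id + V ⇒ n id + id
Derivation 2: V ⇒ V + V ⇒ n V + V ⇒ n id + V ⇒ n id + id

Two distinct leftmost derivations for the same string.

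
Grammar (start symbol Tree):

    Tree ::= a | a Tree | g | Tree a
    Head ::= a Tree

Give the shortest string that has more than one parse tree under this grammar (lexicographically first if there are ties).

length 1: no string has ≥2 trees
length 2: a a has 2 parse trees

Two derivations of a a:
  Tree ⇒ a Tree ⇒ a a
  Tree ⇒ Tree a ⇒ a a

a a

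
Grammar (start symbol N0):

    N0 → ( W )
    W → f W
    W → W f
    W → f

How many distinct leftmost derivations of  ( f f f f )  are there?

8

Parse trees for ( f f f f ):
  [N0 ( [W f [W f [W f [W f]]]] )]
  [N0 ( [W f [W f [W [W f] f]]] )]
  [N0 ( [W f [W [W f [W f]] f]] )]
  [N0 ( [W f [W [W [W f] f] f]] )]
  [N0 ( [W [W f [W f [W f]]] f] )]
  [N0 ( [W [W f [W [W f] f]] f] )]
  [N0 ( [W [W [W f [W f]] f] f] )]
  [N0 ( [W [W [W [W f] f] f] f] )]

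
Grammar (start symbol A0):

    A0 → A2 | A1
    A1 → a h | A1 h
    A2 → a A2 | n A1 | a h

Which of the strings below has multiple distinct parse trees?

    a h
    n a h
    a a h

a h

a h: 2 trees
n a h: 1 tree
a a h: 1 tree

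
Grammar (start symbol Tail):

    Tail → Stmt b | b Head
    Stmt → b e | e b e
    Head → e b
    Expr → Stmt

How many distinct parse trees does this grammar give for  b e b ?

2

Parse trees for b e b:
  [Tail [Stmt b e] b]
  [Tail b [Head e b]]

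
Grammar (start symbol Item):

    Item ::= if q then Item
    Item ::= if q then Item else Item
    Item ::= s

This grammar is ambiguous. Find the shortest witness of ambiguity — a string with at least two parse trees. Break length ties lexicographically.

length 1: no string has ≥2 trees
length 4: no string has ≥2 trees
length 6: no string has ≥2 trees
length 7: no string has ≥2 trees
length 9: if q then if q then s else s has 2 parse trees

Two derivations of if q then if q then s else s:
  Item ⇒ if q then Item ⇒ if q then if q then Item else Item ⇒ if q then if q then s else Item ⇒ if q then if q then s else s
  Item ⇒ if q then Item else Item ⇒ if q then if q then Item else Item ⇒ if q then if q then s else Item ⇒ if q then if q then s else s

if q then if q then s else s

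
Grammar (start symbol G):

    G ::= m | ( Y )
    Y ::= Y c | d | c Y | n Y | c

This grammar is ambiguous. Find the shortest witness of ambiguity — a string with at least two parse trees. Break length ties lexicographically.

( c c )

length 1: no string has ≥2 trees
length 3: no string has ≥2 trees
length 4: ( c c ) has 2 parse trees

Two derivations of ( c c ):
  G ⇒ ( Y ) ⇒ ( Y c ) ⇒ ( c c )
  G ⇒ ( Y ) ⇒ ( c Y ) ⇒ ( c c )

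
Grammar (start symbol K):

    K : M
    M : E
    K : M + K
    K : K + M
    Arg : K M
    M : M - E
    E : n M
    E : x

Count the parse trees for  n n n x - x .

4

Parse trees for n n n x - x:
  [K [M [E n [M [E n [M [E n [M [M [E x]] - [E x]]]]]]]]]
  [K [M [E n [M [E n [M [M [E n [M [E x]]]] - [E x]]]]]]]
  [K [M [E n [M [M [E n [M [E n [M [E x]]]]]] - [E x]]]]]
  [K [M [M [E n [M [E n [M [E n [M [E x]]]]]]]] - [E x]]]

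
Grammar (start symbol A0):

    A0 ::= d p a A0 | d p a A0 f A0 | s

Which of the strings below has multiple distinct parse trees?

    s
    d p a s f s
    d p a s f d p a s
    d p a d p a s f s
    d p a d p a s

d p a d p a s f s

s: 1 tree
d p a s f s: 1 tree
d p a s f d p a s: 1 tree
d p a d p a s f s: 2 trees
d p a d p a s: 1 tree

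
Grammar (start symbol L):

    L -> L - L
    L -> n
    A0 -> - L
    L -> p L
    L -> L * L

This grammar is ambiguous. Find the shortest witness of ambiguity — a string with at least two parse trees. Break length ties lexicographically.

p n * n

length 1: no string has ≥2 trees
length 2: no string has ≥2 trees
length 3: no string has ≥2 trees
length 4: p n * n has 2 parse trees

Two derivations of p n * n:
  L ⇒ p L ⇒ p L * L ⇒ p n * L ⇒ p n * n
  L ⇒ L * L ⇒ p L * L ⇒ p n * L ⇒ p n * n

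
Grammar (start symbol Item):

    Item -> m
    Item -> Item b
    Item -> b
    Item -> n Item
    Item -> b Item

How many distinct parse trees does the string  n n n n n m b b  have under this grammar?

Parse trees for n n n n n m b b (showing first 6 of 21):
  [Item [Item [Item n [Item n [Item n [Item n [Item n [Item m]]]]]] b] b]
  [Item [Item n [Item [Item n [Item n [Item n [Item n [Item m]]]]] b]] b]
  [Item [Item n [Item n [Item [Item n [Item n [Item n [Item m]]]] b]]] b]
  [Item [Item n [Item n [Item n [Item [Item n [Item n [Item m]]] b]]]] b]
  [Item [Item n [Item n [Item n [Item n [Item [Item n [Item m]] b]]]]] b]
  [Item [Item n [Item n [Item n [Item n [Item n [Item [Item m] b]]]]]] b]

21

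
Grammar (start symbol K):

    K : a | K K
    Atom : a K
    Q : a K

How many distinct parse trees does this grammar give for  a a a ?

Parse trees for a a a:
  [K [K a] [K [K a] [K a]]]
  [K [K [K a] [K a]] [K a]]

2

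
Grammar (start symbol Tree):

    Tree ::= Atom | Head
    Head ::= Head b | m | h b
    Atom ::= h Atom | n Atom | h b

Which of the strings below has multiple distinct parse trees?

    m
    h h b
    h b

h b

m: 1 tree
h h b: 1 tree
h b: 2 trees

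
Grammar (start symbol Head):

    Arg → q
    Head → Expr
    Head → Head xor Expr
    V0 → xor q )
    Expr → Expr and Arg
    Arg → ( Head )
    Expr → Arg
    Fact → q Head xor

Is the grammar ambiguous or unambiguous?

Unambiguous

(Fact, V0 are unreachable from Head, so their rules don't affect L(Head).) Head → Head xor Expr | Expr  ;  Expr → Expr and Arg | Arg  — a left-associative chain with Arg at the bottom. Each string factors uniquely by precedence.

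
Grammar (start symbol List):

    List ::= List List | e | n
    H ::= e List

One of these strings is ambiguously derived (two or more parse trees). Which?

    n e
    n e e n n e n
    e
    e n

n e: 1 tree
n e e n n e n: 132 trees
e: 1 tree
e n: 1 tree

n e e n n e n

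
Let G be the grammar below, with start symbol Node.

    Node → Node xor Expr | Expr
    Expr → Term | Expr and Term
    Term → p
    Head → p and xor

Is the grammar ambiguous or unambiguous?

Only Node, Expr, Term are reachable from Node; ignoring the rest: Node → Node xor Expr | Expr  ;  Expr → Expr and Term | Term  — a left-associative chain with Term at the bottom. Each string factors uniquely by precedence.

Unambiguous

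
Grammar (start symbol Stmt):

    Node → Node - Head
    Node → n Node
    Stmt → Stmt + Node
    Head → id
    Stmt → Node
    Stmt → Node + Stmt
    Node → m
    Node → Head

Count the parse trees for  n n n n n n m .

Parse trees for n n n n n n m:
  [Stmt [Node n [Node n [Node n [Node n [Node n [Node n [Node m]]]]]]]]

1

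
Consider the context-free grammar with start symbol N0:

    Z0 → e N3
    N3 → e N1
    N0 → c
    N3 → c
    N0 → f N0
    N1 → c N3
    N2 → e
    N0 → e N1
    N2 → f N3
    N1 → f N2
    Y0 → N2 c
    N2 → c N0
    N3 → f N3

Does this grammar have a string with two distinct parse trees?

Only N0, N1, N2, N3 are reachable from N0; ignoring the rest: Restricted to the reachable nonterminals, every rule has the form A → t or A → t B, and no two rules for the same A share a first terminal. The grammar encodes a DFA — one run per string.

Unambiguous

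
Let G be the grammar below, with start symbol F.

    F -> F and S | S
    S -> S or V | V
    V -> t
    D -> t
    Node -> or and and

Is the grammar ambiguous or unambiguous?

Unambiguous

Only F, S, V are reachable from F; ignoring the rest: This is a standard precedence ladder (F over S over V), with each level left-recursive on its own operator ('and' at F, 'or' at S). That structure is LR(1), hence unambiguous.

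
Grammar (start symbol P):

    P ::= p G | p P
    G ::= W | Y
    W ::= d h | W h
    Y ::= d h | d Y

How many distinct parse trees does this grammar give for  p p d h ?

Parse trees for p p d h:
  [P p [P p [G [W d h]]]]
  [P p [P p [G [Y d h]]]]

2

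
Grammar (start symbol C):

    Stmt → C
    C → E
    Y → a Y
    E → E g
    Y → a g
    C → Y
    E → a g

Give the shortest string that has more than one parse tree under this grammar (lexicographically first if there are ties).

length 2: a g has 2 parse trees

Two derivations of a g:
  C ⇒ E ⇒ a g
  C ⇒ Y ⇒ a g

a g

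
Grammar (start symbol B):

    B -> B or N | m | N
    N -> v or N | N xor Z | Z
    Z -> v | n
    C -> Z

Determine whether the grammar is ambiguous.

Ambiguous

Witness: v or n

Derivation 1: B ⇒ B or N ⇒ N or N ⇒ Z or N ⇒ v or N ⇒ v or Z ⇒ v or n
Derivation 2: B ⇒ N ⇒ v or N ⇒ v or Z ⇒ v or n

Two distinct leftmost derivations for the same string.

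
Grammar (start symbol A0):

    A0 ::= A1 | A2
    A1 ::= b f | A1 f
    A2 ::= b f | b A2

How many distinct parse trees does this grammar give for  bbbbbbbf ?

1

Parse trees for bbbbbbbf:
  [A0 [A2 b [A2 b [A2 b [A2 b [A2 b [A2 b [A2 b f]]]]]]]]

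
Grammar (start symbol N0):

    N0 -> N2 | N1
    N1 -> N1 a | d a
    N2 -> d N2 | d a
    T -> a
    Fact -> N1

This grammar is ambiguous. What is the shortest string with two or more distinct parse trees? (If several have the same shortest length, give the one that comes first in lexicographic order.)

d a

length 2: d a has 2 parse trees

Two derivations of d a:
  N0 ⇒ N2 ⇒ d a
  N0 ⇒ N1 ⇒ d a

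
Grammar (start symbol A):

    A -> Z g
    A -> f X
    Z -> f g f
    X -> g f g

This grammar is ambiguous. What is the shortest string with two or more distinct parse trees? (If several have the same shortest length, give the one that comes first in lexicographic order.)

f g f g

length 4: f g f g has 2 parse trees

Two derivations of f g f g:
  A ⇒ Z g ⇒ f g f g
  A ⇒ f X ⇒ f g f g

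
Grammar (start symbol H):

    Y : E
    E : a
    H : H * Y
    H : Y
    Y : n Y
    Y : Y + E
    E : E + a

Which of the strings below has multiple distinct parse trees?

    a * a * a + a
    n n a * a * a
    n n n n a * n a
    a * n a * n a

a * a * a + a

a * a * a + a: 2 trees
n n a * a * a: 1 tree
n n n n a * n a: 1 tree
a * n a * n a: 1 tree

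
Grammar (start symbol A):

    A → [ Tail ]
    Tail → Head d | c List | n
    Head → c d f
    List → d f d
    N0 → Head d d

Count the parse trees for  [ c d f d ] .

2

Parse trees for [ c d f d ]:
  [A [ [Tail [Head c d f] d] ]]
  [A [ [Tail c [List d f d]] ]]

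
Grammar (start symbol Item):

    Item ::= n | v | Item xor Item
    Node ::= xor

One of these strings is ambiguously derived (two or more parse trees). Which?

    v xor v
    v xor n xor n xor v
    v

v xor v: 1 tree
v xor n xor n xor v: 5 trees
v: 1 tree

v xor n xor n xor v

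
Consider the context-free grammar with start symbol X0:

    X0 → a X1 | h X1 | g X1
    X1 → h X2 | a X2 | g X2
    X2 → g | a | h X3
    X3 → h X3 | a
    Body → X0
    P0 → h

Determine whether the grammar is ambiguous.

Unambiguous

Only X0, X1, X2, X3 are reachable from X0; ignoring the rest: Restricted to the reachable nonterminals, every rule has the form A → t or A → t B, and no two rules for the same A share a first terminal. The grammar encodes a DFA — one run per string.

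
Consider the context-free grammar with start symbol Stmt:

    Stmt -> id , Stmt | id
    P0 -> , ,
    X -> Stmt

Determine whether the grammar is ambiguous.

Only Stmt is reachable from Stmt; ignoring the rest: The reachable grammar is A → atom sep A | atom. Each atom is followed by either the separator (recurse) or end-of-string (stop) — no choice point.

Unambiguous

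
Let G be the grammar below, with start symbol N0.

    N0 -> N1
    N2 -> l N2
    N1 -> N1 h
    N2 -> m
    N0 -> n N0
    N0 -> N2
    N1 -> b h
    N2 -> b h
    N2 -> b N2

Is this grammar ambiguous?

Ambiguous

Witness: b h

Derivation 1: N0 ⇒ N1 ⇒ b h
Derivation 2: N0 ⇒ N2 ⇒ b h

Two distinct leftmost derivations for the same string.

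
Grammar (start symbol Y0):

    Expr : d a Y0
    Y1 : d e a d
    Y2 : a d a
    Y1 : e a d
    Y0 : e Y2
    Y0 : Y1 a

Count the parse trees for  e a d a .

Parse trees for e a d a:
  [Y0 e [Y2 a d a]]
  [Y0 [Y1 e a d] a]

2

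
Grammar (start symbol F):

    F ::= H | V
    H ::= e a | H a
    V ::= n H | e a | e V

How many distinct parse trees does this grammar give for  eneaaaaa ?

1

Parse trees for eneaaaaa:
  [F [V e [V n [H [H [H [H [H e a] a] a] a] a]]]]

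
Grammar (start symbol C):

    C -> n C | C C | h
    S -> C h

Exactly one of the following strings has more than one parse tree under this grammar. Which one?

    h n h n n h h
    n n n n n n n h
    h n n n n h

h n h n n h h: 15 trees
n n n n n n n h: 1 tree
h n n n n h: 1 tree

h n h n n h h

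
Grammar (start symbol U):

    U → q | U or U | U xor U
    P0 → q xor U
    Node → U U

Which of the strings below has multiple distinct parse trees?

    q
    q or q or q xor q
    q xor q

q or q or q xor q

q: 1 tree
q or q or q xor q: 5 trees
q xor q: 1 tree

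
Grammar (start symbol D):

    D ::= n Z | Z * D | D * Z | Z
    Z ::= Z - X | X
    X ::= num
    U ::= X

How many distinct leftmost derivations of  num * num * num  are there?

4

Parse trees for num * num * num:
  [D [Z [X num]] * [D [Z [X num]] * [D [Z [X num]]]]]
  [D [Z [X num]] * [D [D [Z [X num]]] * [Z [X num]]]]
  [D [D [Z [X num]] * [D [Z [X num]]]] * [Z [X num]]]
  [D [D [D [Z [X num]]] * [Z [X num]]] * [Z [X num]]]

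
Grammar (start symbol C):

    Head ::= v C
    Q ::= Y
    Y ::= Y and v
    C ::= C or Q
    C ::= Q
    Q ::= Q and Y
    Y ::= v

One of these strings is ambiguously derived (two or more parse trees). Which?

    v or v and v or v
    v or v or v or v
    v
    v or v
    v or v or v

v or v and v or v

v or v and v or v: 2 trees
v or v or v or v: 1 tree
v: 1 tree
v or v: 1 tree
v or v or v: 1 tree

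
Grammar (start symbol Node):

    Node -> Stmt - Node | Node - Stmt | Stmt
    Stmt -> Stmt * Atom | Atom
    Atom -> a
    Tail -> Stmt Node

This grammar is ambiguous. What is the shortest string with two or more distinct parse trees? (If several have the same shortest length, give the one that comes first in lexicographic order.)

length 1: no string has ≥2 trees
length 3: a - a has 2 parse trees

Two derivations of a - a:
  Node ⇒ Stmt - Node ⇒ Atom - Node ⇒ a - Node ⇒ a - Stmt ⇒ a - Atom ⇒ a - a
  Node ⇒ Node - Stmt ⇒ Stmt - Stmt ⇒ Atom - Stmt ⇒ a - Stmt ⇒ a - Atom ⇒ a - a

a - a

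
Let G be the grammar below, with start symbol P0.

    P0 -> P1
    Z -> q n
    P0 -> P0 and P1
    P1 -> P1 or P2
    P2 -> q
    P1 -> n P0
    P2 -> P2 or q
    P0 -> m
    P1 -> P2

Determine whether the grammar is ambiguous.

Witness: q or q

Derivation 1: P0 ⇒ P1 ⇒ P1 or P2 ⇒ P2 or P2 ⇒ q or P2 ⇒ q or q
Derivation 2: P0 ⇒ P1 ⇒ P2 ⇒ P2 or q ⇒ q or q

Two distinct leftmost derivations for the same string.

Ambiguous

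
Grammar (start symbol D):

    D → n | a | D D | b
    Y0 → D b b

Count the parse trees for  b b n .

Parse trees for b b n:
  [D [D b] [D [D b] [D n]]]
  [D [D [D b] [D b]] [D n]]

2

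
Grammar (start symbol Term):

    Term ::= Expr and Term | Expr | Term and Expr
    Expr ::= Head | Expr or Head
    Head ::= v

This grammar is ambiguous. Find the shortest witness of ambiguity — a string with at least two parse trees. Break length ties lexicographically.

v and v

length 1: no string has ≥2 trees
length 3: v and v has 2 parse trees

Two derivations of v and v:
  Term ⇒ Expr and Term ⇒ Head and Term ⇒ v and Term ⇒ v and Expr ⇒ v and Head ⇒ v and v
  Term ⇒ Term and Expr ⇒ Expr and Expr ⇒ Head and Expr ⇒ v and Expr ⇒ v and Head ⇒ v and v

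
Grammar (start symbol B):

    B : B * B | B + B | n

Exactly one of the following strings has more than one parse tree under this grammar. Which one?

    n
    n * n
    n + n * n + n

n + n * n + n

n: 1 tree
n * n: 1 tree
n + n * n + n: 5 trees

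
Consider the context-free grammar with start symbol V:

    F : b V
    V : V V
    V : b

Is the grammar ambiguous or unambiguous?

Witness: b b b

Derivation 1: V ⇒ V V ⇒ V V V ⇒ b V V ⇒ b b V ⇒ b b b
Derivation 2: V ⇒ V V ⇒ b V ⇒ b V V ⇒ b b V ⇒ b b b

Two distinct leftmost derivations for the same string.

Ambiguous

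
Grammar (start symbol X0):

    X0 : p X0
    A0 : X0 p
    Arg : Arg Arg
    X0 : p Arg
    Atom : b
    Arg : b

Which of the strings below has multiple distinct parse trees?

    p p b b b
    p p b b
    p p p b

p p b b b: 2 trees
p p b b: 1 tree
p p p b: 1 tree

p p b b b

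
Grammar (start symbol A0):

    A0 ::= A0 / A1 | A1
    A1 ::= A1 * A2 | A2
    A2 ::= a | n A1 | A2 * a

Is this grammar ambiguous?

Ambiguous

Witness: a * a

Derivation 1: A0 ⇒ A1 ⇒ A1 * A2 ⇒ A2 * A2 ⇒ a * A2 ⇒ a * a
Derivation 2: A0 ⇒ A1 ⇒ A2 ⇒ A2 * a ⇒ a * a

Two distinct leftmost derivations for the same string.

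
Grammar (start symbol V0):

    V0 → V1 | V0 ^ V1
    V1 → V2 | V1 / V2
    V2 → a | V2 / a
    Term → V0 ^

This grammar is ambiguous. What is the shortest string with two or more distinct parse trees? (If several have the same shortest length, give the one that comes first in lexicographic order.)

a / a

length 1: no string has ≥2 trees
length 3: a / a has 2 parse trees

Two derivations of a / a:
  V0 ⇒ V1 ⇒ V2 ⇒ V2 / a ⇒ a / a
  V0 ⇒ V1 ⇒ V1 / V2 ⇒ V2 / V2 ⇒ a / V2 ⇒ a / a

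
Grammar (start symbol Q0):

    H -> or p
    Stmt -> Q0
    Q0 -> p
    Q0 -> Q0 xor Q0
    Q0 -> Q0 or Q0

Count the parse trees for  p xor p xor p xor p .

Parse trees for p xor p xor p xor p:
  [Q0 [Q0 p] xor [Q0 [Q0 p] xor [Q0 [Q0 p] xor [Q0 p]]]]
  [Q0 [Q0 p] xor [Q0 [Q0 [Q0 p] xor [Q0 p]] xor [Q0 p]]]
  [Q0 [Q0 [Q0 p] xor [Q0 p]] xor [Q0 [Q0 p] xor [Q0 p]]]
  [Q0 [Q0 [Q0 p] xor [Q0 [Q0 p] xor [Q0 p]]] xor [Q0 p]]
  [Q0 [Q0 [Q0 [Q0 p] xor [Q0 p]] xor [Q0 p]] xor [Q0 p]]

5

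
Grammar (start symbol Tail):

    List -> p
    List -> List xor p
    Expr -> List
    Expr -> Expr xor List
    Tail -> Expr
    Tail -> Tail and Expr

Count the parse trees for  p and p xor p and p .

2

Parse trees for p and p xor p and p:
  [Tail [Tail [Tail [Expr [List p]]] and [Expr [List [List p] xor p]]] and [Expr [List p]]]
  [Tail [Tail [Tail [Expr [List p]]] and [Expr [Expr [List p]] xor [List p]]] and [Expr [List p]]]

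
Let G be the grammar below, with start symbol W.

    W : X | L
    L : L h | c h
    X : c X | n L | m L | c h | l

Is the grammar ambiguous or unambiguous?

Witness: c h

Derivation 1: W ⇒ X ⇒ c h
Derivation 2: W ⇒ L ⇒ c h

Two distinct leftmost derivations for the same string.

Ambiguous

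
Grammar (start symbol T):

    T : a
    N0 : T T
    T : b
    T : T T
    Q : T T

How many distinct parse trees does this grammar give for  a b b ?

Parse trees for a b b:
  [T [T a] [T [T b] [T b]]]
  [T [T [T a] [T b]] [T b]]

2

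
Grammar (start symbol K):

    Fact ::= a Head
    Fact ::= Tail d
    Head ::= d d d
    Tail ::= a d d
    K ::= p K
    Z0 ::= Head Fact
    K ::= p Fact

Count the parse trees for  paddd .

Parse trees for paddd:
  [K p [Fact a [Head d d d]]]
  [K p [Fact [Tail a d d] d]]

2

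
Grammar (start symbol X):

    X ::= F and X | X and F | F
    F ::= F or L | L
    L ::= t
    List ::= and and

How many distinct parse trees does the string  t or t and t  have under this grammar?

Parse trees for t or t and t:
  [X [F [F [L t]] or [L t]] and [X [F [L t]]]]
  [X [X [F [F [L t]] or [L t]]] and [F [L t]]]

2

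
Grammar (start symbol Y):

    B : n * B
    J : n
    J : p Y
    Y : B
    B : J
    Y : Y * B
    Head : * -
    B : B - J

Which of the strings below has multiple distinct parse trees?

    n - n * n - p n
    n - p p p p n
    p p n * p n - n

p p n * p n - n

n - n * n - p n: 1 tree
n - p p p p n: 1 tree
p p n * p n - n: 14 trees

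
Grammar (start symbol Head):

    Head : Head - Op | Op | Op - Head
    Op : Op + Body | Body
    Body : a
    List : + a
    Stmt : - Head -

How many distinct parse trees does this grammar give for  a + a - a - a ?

Parse trees for a + a - a - a:
  [Head [Head [Head [Op [Op [Body a]] + [Body a]]] - [Op [Body a]]] - [Op [Body a]]]
  [Head [Head [Op [Op [Body a]] + [Body a]] - [Head [Op [Body a]]]] - [Op [Body a]]]
  [Head [Op [Op [Body a]] + [Body a]] - [Head [Head [Op [Body a]]] - [Op [Body a]]]]
  [Head [Op [Op [Body a]] + [Body a]] - [Head [Op [Body a]] - [Head [Op [Body a]]]]]

4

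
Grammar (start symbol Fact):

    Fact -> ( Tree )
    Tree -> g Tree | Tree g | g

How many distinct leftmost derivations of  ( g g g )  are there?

4

Parse trees for ( g g g ):
  [Fact ( [Tree g [Tree g [Tree g]]] )]
  [Fact ( [Tree g [Tree [Tree g] g]] )]
  [Fact ( [Tree [Tree g [Tree g]] g] )]
  [Fact ( [Tree [Tree [Tree g] g] g] )]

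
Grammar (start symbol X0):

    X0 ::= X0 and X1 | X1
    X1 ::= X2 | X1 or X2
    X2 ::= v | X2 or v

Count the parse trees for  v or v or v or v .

8

Parse trees for v or v or v or v:
  [X0 [X1 [X2 [X2 [X2 [X2 v] or v] or v] or v]]]
  [X0 [X1 [X1 [X2 v]] or [X2 [X2 [X2 v] or v] or v]]]
  [X0 [X1 [X1 [X2 [X2 v] or v]] or [X2 [X2 v] or v]]]
  [X0 [X1 [X1 [X1 [X2 v]] or [X2 v]] or [X2 [X2 v] or v]]]
  [X0 [X1 [X1 [X2 [X2 [X2 v] or v] or v]] or [X2 v]]]
  [X0 [X1 [X1 [X1 [X2 v]] or [X2 [X2 v] or v]] or [X2 v]]]
  [X0 [X1 [X1 [X1 [X2 [X2 v] or v]] or [X2 v]] or [X2 v]]]
  [X0 [X1 [X1 [X1 [X1 [X2 v]] or [X2 v]] or [X2 v]] or [X2 v]]]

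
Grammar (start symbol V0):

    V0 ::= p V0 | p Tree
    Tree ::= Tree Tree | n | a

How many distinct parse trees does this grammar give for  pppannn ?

Parse trees for pppannn:
  [V0 p [V0 p [V0 p [Tree [Tree a] [Tree [Tree n] [Tree [Tree n] [Tree n]]]]]]]
  [V0 p [V0 p [V0 p [Tree [Tree a] [Tree [Tree [Tree n] [Tree n]] [Tree n]]]]]]
  [V0 p [V0 p [V0 p [Tree [Tree [Tree a] [Tree n]] [Tree [Tree n] [Tree n]]]]]]
  [V0 p [V0 p [V0 p [Tree [Tree [Tree a] [Tree [Tree n] [Tree n]]] [Tree n]]]]]
  [V0 p [V0 p [V0 p [Tree [Tree [Tree [Tree a] [Tree n]] [Tree n]] [Tree n]]]]]

5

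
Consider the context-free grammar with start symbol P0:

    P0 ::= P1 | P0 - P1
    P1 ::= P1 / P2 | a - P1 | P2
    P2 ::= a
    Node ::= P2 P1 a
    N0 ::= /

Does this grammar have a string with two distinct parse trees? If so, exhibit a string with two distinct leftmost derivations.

Ambiguous

Witness: a - a

Derivation 1: P0 ⇒ P1 ⇒ a - P1 ⇒ a - P2 ⇒ a - a
Derivation 2: P0 ⇒ P0 - P1 ⇒ P1 - P1 ⇒ P2 - P1 ⇒ a - P1 ⇒ a - P2 ⇒ a - a

Two distinct leftmost derivations for the same string.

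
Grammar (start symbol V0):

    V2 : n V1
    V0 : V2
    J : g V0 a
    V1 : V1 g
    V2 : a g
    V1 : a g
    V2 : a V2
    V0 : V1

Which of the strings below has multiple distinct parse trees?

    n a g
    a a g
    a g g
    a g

n a g: 1 tree
a a g: 1 tree
a g g: 1 tree
a g: 2 trees

a g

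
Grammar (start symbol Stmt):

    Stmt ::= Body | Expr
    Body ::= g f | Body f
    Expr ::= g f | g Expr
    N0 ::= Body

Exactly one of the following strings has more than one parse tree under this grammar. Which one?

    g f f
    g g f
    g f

g f f: 1 tree
g g f: 1 tree
g f: 2 trees

g f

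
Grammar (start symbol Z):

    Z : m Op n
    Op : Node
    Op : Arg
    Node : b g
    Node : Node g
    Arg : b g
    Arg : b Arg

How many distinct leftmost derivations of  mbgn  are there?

2

Parse trees for mbgn:
  [Z m [Op [Node b g]] n]
  [Z m [Op [Arg b g]] n]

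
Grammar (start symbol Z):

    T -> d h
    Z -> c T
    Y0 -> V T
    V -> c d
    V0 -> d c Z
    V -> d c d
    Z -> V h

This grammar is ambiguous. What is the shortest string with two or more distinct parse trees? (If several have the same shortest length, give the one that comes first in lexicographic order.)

c d h

length 3: c d h has 2 parse trees

Two derivations of c d h:
  Z ⇒ c T ⇒ c d h
  Z ⇒ V h ⇒ c d h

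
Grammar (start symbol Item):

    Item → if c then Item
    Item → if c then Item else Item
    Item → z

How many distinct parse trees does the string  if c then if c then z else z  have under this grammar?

Parse trees for if c then if c then z else z:
  [Item if c then [Item if c then [Item z] else [Item z]]]
  [Item if c then [Item if c then [Item z]] else [Item z]]

2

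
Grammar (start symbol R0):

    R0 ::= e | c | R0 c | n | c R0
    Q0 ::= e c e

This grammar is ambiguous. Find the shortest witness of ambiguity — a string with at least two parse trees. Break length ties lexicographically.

length 1: no string has ≥2 trees
length 2: c c has 2 parse trees

Two derivations of c c:
  R0 ⇒ R0 c ⇒ c c
  R0 ⇒ c R0 ⇒ c c

c c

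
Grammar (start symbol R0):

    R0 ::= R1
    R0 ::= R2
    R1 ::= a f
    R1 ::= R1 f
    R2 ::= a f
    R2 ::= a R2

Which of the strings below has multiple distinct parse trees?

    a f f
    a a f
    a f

a f f: 1 tree
a a f: 1 tree
a f: 2 trees

a f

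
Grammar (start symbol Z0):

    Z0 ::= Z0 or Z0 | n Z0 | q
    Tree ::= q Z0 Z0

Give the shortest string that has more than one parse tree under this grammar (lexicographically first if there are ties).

length 1: no string has ≥2 trees
length 2: no string has ≥2 trees
length 3: no string has ≥2 trees
length 4: n q or q has 2 parse trees

Two derivations of n q or q:
  Z0 ⇒ Z0 or Z0 ⇒ n Z0 or Z0 ⇒ n q or Z0 ⇒ n q or q
  Z0 ⇒ n Z0 ⇒ n Z0 or Z0 ⇒ n q or Z0 ⇒ n q or q

n q or q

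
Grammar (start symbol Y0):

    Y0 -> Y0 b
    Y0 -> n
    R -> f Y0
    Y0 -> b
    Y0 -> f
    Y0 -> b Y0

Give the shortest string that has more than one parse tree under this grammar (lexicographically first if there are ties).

b b

length 1: no string has ≥2 trees
length 2: b b has 2 parse trees

Two derivations of b b:
  Y0 ⇒ Y0 b ⇒ b b
  Y0 ⇒ b Y0 ⇒ b b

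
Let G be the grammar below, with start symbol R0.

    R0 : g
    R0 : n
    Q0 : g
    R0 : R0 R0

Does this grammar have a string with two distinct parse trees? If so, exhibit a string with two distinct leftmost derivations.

Ambiguous

Witness: g g g

Derivation 1: R0 ⇒ R0 R0 ⇒ g R0 ⇒ g R0 R0 ⇒ g g R0 ⇒ g g g
Derivation 2: R0 ⇒ R0 R0 ⇒ R0 R0 R0 ⇒ g R0 R0 ⇒ g g R0 ⇒ g g g

Two distinct leftmost derivations for the same string.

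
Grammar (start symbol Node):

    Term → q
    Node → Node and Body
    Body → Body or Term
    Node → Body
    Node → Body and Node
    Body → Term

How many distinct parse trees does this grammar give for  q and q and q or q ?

Parse trees for q and q and q or q:
  [Node [Node [Node [Body [Term q]]] and [Body [Term q]]] and [Body [Body [Term q]] or [Term q]]]
  [Node [Node [Body [Term q]] and [Node [Body [Term q]]]] and [Body [Body [Term q]] or [Term q]]]
  [Node [Body [Term q]] and [Node [Node [Body [Term q]]] and [Body [Body [Term q]] or [Term q]]]]
  [Node [Body [Term q]] and [Node [Body [Term q]] and [Node [Body [Body [Term q]] or [Term q]]]]]

4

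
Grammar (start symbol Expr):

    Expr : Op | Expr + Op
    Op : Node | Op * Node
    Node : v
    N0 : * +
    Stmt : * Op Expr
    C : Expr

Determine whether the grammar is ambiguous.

(N0, Stmt, C are unreachable from Expr, so their rules don't affect L(Expr).) Expr → Expr + Op | Op  ;  Op → Op * Node | Node  — a left-associative chain with Node at the bottom. Each string factors uniquely by precedence.

Unambiguous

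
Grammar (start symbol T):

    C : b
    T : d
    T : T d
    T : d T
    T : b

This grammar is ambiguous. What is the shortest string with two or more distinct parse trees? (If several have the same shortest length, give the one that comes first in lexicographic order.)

length 1: no string has ≥2 trees
length 2: d d has 2 parse trees

Two derivations of d d:
  T ⇒ T d ⇒ d d
  T ⇒ d T ⇒ d d

d d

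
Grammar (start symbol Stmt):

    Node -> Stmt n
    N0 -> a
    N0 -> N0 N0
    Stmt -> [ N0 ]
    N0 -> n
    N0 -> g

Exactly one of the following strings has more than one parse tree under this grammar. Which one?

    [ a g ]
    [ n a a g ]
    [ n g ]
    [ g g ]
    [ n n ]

[ a g ]: 1 tree
[ n a a g ]: 5 trees
[ n g ]: 1 tree
[ g g ]: 1 tree
[ n n ]: 1 tree

[ n a a g ]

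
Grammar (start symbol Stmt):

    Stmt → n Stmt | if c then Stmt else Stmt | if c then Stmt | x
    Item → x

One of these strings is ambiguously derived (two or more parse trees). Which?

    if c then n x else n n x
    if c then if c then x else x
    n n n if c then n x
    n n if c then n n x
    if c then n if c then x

if c then n x else n n x: 1 tree
if c then if c then x else x: 2 trees
n n n if c then n x: 1 tree
n n if c then n n x: 1 tree
if c then n if c then x: 1 tree

if c then if c then x else x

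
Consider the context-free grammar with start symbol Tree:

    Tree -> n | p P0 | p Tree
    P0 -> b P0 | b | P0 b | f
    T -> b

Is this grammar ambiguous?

Ambiguous

Witness: p b b

Derivation 1: Tree ⇒ p P0 ⇒ p b P0 ⇒ p b b
Derivation 2: Tree ⇒ p P0 ⇒ p P0 b ⇒ p b b

Two distinct leftmost derivations for the same string.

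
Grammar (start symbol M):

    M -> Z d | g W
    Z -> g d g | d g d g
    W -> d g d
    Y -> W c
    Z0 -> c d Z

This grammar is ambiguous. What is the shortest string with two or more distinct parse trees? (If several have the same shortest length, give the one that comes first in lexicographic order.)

length 4: g d g d has 2 parse trees

Two derivations of g d g d:
  M ⇒ Z d ⇒ g d g d
  M ⇒ g W ⇒ g d g d

g d g d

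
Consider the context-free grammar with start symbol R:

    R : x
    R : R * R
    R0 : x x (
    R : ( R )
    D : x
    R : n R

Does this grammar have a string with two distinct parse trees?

Ambiguous

Witness: n x * x

Derivation 1: R ⇒ R * R ⇒ n R * R ⇒ n x * R ⇒ n x * x
Derivation 2: R ⇒ n R ⇒ n R * R ⇒ n x * R ⇒ n x * x

Two distinct leftmost derivations for the same string.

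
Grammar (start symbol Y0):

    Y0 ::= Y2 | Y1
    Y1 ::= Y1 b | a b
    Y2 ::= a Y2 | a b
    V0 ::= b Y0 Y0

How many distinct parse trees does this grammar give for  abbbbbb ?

1

Parse trees for abbbbbb:
  [Y0 [Y1 [Y1 [Y1 [Y1 [Y1 [Y1 a b] b] b] b] b] b]]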